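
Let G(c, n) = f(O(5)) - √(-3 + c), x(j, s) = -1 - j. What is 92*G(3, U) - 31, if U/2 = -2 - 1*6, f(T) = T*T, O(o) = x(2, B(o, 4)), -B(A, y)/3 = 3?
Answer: 797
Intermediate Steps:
B(A, y) = -9 (B(A, y) = -3*3 = -9)
O(o) = -3 (O(o) = -1 - 1*2 = -1 - 2 = -3)
f(T) = T²
U = -16 (U = 2*(-2 - 1*6) = 2*(-2 - 6) = 2*(-8) = -16)
G(c, n) = 9 - √(-3 + c) (G(c, n) = (-3)² - √(-3 + c) = 9 - √(-3 + c))
92*G(3, U) - 31 = 92*(9 - √(-3 + 3)) - 31 = 92*(9 - √0) - 31 = 92*(9 - 1*0) - 31 = 92*(9 + 0) - 31 = 92*9 - 31 = 828 - 31 = 797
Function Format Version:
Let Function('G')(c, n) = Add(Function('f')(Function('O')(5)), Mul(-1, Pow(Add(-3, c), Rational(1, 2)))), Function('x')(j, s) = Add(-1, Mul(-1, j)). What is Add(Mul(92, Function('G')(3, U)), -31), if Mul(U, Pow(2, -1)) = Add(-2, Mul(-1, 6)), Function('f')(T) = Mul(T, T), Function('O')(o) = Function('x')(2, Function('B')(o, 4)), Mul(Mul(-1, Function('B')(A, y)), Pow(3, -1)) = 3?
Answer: 797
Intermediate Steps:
Function('B')(A, y) = -9 (Function('B')(A, y) = Mul(-3, 3) = -9)
Function('O')(o) = -3 (Function('O')(o) = Add(-1, Mul(-1, 2)) = Add(-1, -2) = -3)
Function('f')(T) = Pow(T, 2)
U = -16 (U = Mul(2, Add(-2, Mul(-1, 6))) = Mul(2, Add(-2, -6)) = Mul(2, -8) = -16)
Function('G')(c, n) = Add(9, Mul(-1, Pow(Add(-3, c), Rational(1, 2)))) (Function('G')(c, n) = Add(Pow(-3, 2), Mul(-1, Pow(Add(-3, c), Rational(1, 2)))) = Add(9, Mul(-1, Pow(Add(-3, c), Rational(1, 2)))))
Add(Mul(92, Function('G')(3, U)), -31) = Add(Mul(92, Add(9, Mul(-1, Pow(Add(-3, 3), Rational(1, 2))))), -31) = Add(Mul(92, Add(9, Mul(-1, Pow(0, Rational(1, 2))))), -31) = Add(Mul(92, Add(9, Mul(-1, 0))), -31) = Add(Mul(92, Add(9, 0)), -31) = Add(Mul(92, 9), -31) = Add(828, -31) = 797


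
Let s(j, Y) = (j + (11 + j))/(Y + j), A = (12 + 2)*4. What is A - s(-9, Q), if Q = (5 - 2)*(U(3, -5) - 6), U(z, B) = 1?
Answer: 1337/24 ≈ 55.708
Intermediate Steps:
A = 56 (A = 14*4 = 56)
Q = -15 (Q = (5 - 2)*(1 - 6) = 3*(-5) = -15)
s(j, Y) = (11 + 2*j)/(Y + j)
A - s(-9, Q) = 56 - (11 + 2*(-9))/(-15 - 9) = 56 - (11 - 18)/(-24) = 56 - (-1)*(-7)/24 = 56 - 1*7/24 = 56 - 7/24 = 1337/24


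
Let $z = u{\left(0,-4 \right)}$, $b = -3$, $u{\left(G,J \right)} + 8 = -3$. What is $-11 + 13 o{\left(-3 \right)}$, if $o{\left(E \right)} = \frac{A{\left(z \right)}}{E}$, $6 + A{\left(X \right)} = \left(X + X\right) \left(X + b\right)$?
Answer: $- \frac{3959}{3} \approx -1319.7$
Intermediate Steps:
$u{\left(G,J \right)} = -11$ ($u{\left(G,J \right)} = -8 - 3 = -11$)
$z = -11$
$A{\left(X \right)} = -6 + 2 X \left(-3 + X\right)$ ($A{\left(X \right)} = -6 + \left(X + X\right) \left(X - 3\right) = -6 + 2 X \left(-3 + X\right)$)
$o{\left(E \right)} = \frac{302}{E}$ ($o{\left(E \right)} = \frac{-6 - -66 + 2 \left(-11\right)^{2}}{E} = \frac{-6 + 66 + 2 \cdot 121}{E} = \frac{-6 + 66 + 242}{E} = \frac{302}{E}$)
$-11 + 13 o{\left(-3 \right)} = -11 + 13 \frac{302}{-3} = -11 + 13 \cdot 302 \left(- \frac{1}{3}\right) = -11 + 13 \left(- \frac{302}{3}\right) = -11 - \frac{3926}{3} = - \frac{3959}{3}$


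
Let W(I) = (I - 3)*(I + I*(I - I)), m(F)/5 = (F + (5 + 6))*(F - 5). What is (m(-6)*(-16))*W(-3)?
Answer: 79200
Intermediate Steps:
m(F) = 5*(-5 + F)*(11 + F) (m(F) = 5*((F + (5 + 6))*(F - 5)) = 5*((F + 11)*(-5 + F)) = 5*((11 + F)*(-5 + F)) = 5*((-5 + F)*(11 + F)) = 5*(-5 + F)*(11 + F))
W(I) = I*(-3 + I) (W(I) = (-3 + I)*(I + I*0) = (-3 + I)*(I + 0) = (-3 + I)*I = I*(-3 + I))
(m(-6)*(-16))*W(-3) = ((-275 + 5*(-6)**2 + 30*(-6))*(-16))*(-3*(-3 - 3)) = ((-275 + 5*36 - 180)*(-16))*(-3*(-6)) = ((-275 + 180 - 180)*(-16))*18 = -275*(-16)*18 = 4400*18 = 79200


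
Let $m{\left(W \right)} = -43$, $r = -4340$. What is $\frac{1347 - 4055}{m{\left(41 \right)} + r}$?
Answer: $\frac{2708}{4383} \approx 0.61784$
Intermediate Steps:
$\frac{1347 - 4055}{m{\left(41 \right)} + r} = \frac{1347 - 4055}{-43 - 4340} = - \frac{2708}{-4383} = \left(-2708\right) \left(- \frac{1}{4383}\right) = \frac{2708}{4383}$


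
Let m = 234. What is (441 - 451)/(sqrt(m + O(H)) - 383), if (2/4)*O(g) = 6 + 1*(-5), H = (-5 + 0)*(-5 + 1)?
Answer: 3830/146453 + 20*sqrt(59)/146453 ≈ 0.027201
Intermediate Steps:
H = 20 (H = -5*(-4) = 20)
O(g) = 2 (O(g) = 2*(6 + 1*(-5)) = 2*(6 - 5) = 2*1 = 2)
(441 - 451)/(sqrt(m + O(H)) - 383) = (441 - 451)/(sqrt(234 + 2) - 383) = -10/(sqrt(236) - 383) = -10/(2*sqrt(59) - 383) = -10/(-383 + 2*sqrt(59))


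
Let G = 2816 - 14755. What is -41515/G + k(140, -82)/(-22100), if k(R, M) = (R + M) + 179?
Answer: 914651957/263851900 ≈ 3.4665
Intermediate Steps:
k(R, M) = 179 + M + R (k(R, M) = (M + R) + 179 = 179 + M + R)
G = -11939
-41515/G + k(140, -82)/(-22100) = -41515/(-11939) + (179 - 82 + 140)/(-22100) = -41515*(-1/11939) + 237*(-1/22100) = 41515/11939 - 237/22100 = 914651957/263851900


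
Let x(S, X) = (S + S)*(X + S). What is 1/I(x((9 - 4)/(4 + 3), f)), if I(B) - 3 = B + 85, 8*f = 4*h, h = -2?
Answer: 49/4292 ≈ 0.011417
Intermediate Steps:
f = -1 (f = (4*(-2))/8 = (1/8)*(-8) = -1)
x(S, X) = 2*S*(S + X) (x(S, X) = (2*S)*(S + X) = 2*S*(S + X))
I(B) = 88 + B (I(B) = 3 + (B + 85) = 3 + (85 + B) = 88 + B)
1/I(x((9 - 4)/(4 + 3), f)) = 1/(88 + 2*((9 - 4)/(4 + 3))*((9 - 4)/(4 + 3) - 1)) = 1/(88 + 2*(5/7)*(5/7 - 1)) = 1/(88 + 2*(5/7)*(-2/7)) = 1/(88 - 20/49) = 1/(4292/49) = 49/4292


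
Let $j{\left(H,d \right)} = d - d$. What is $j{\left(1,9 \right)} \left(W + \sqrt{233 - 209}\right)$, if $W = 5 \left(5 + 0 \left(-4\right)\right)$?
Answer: $0$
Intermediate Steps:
$j{\left(H,d \right)} = 0$
$W = 25$ ($W = 5 \left(5 + 0\right) = 5 \cdot 5 = 25$)
$j{\left(1,9 \right)} \left(W + \sqrt{233 - 209}\right) = 0 \left(25 + \sqrt{233 - 209}\right) = 0 \left(25 + \sqrt{24}\right) = 0 \left(25 + 2 \sqrt{6}\right) = 0$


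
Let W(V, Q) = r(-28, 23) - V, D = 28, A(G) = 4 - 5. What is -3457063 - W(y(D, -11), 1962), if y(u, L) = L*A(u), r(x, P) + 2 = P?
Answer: -3457073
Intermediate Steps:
r(x, P) = -2 + P
A(G) = -1
y(u, L) = -L (y(u, L) = L*(-1) = -L)
W(V, Q) = 21 - V (W(V, Q) = (-2 + 23) - V = 21 - V)
-3457063 - W(y(D, -11), 1962) = -3457063 - (21 - (-1)*(-11)) = -3457063 - (21 - 1*11) = -3457063 - (21 - 11) = -3457063 - 1*10 = -3457063 - 10 = -3457073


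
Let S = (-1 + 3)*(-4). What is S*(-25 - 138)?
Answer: 1304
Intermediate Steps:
S = -8 (S = 2*(-4) = -8)
S*(-25 - 138) = -8*(-25 - 138) = -8*(-163) = 1304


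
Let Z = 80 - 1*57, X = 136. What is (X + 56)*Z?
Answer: 4416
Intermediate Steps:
Z = 23 (Z = 80 - 57 = 23)
(X + 56)*Z = (136 + 56)*23 = 192*23 = 4416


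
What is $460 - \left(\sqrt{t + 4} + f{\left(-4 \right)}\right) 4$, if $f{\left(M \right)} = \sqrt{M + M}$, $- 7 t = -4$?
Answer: $460 - \frac{16 \sqrt{14}}{7} - 8 i \sqrt{2} \approx 451.45 - 11.314 i$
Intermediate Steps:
$t = \frac{4}{7}$ ($t = \left(- \frac{1}{7}\right) \left(-4\right) = \frac{4}{7} \approx 0.57143$)
$f{\left(M \right)} = \sqrt{2} \sqrt{M}$ ($f{\left(M \right)} = \sqrt{2 M} = \sqrt{2} \sqrt{M}$)
$460 - \left(\sqrt{t + 4} + f{\left(-4 \right)}\right) 4 = 460 - \left(\sqrt{\frac{4}{7} + 4} + \sqrt{2} \sqrt{-4}\right) 4 = 460 - \left(\sqrt{\frac{32}{7}} + \sqrt{2} \cdot 2 i\right) 4 = 460 - \left(\frac{4 \sqrt{14}}{7} + 2 i \sqrt{2}\right) 4 = 460 - \left(\frac{16 \sqrt{14}}{7} + 8 i \sqrt{2}\right) = 460 - \frac{16 \sqrt{14}}{7} - 8 i \sqrt{2}$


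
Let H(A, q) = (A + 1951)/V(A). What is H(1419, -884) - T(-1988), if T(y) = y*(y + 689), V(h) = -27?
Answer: -69728494/27 ≈ -2.5825e+6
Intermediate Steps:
H(A, q) = -1951/27 - A/27 (H(A, q) = (A + 1951)/(-27) = (1951 + A)*(-1/27) = -1951/27 - A/27)
T(y) = y*(689 + y)
H(1419, -884) - T(-1988) = (-1951/27 - 1/27*1419) - (-1988)*(689 - 1988) = (-1951/27 - 473/9) - (-1988)*(-1299) = -3370/27 - 1*2582412 = -3370/27 - 2582412 = -69728494/27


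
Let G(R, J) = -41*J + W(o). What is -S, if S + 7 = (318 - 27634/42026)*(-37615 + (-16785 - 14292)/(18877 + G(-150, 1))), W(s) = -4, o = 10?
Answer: 4723816907465681/395716816 ≈ 1.1937e+7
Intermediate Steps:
G(R, J) = -4 - 41*J (G(R, J) = -41*J - 4 = -4 - 41*J)
S = -4723816907465681/395716816 (S = -7 + (318 - 27634/42026)*(-37615 + (-16785 - 14292)/(18877 + (-4 - 41*1))) = -7 + (318 - 27634*1/42026)*(-37615 - 31077/(18877 + (-4 - 41))) = -7 + (318 - 13817/21013)*(-37615 - 31077/(18877 - 45)) = -7 + 6668317*(-37615 - 31077/18832)/21013 = -7 + (6668317/21013)*(-708396757/18832) = -7 - 4723814137447969/395716816 = -4723816907465681/395716816 ≈ -1.1937e+7)
-S = -1*(-4723816907465681/395716816) = 4723816907465681/395716816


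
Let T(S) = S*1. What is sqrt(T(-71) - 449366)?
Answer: I*sqrt(449437) ≈ 670.4*I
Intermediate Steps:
T(S) = S
sqrt(T(-71) - 449366) = sqrt(-71 - 449366) = sqrt(-449437) = I*sqrt(449437)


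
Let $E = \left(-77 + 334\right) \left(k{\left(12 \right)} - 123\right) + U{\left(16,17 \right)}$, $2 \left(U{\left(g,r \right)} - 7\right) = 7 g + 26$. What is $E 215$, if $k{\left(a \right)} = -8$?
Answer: $-7222065$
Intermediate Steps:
$U{\left(g,r \right)} = 20 + \frac{7 g}{2}$ ($U{\left(g,r \right)} = 7 + \frac{7 g + 26}{2} = 7 + \frac{26 + 7 g}{2} = 7 + \left(13 + \frac{7 g}{2}\right) = 20 + \frac{7 g}{2}$)
$E = -33591$ ($E = \left(-77 + 334\right) \left(-8 - 123\right) + \left(20 + \frac{7}{2} \cdot 16\right) = 257 \left(-131\right) + \left(20 + 56\right) = -33667 + 76 = -33591$)
$E 215 = \left(-33591\right) 215 = -7222065$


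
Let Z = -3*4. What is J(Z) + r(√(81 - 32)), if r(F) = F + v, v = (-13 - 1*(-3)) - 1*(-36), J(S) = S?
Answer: 21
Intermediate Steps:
Z = -12
v = 26 (v = (-13 + 3) + 36 = -10 + 36 = 26)
r(F) = 26 + F (r(F) = F + 26 = 26 + F)
J(Z) + r(√(81 - 32)) = -12 + (26 + √(81 - 32)) = -12 + (26 + √49) = -12 + (26 + 7) = -12 + 33 = 21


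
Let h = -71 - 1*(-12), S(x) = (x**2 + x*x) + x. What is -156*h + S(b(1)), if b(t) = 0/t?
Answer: 9204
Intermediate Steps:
b(t) = 0
S(x) = x + 2*x**2 (S(x) = (x**2 + x**2) + x = 2*x**2 + x = x + 2*x**2)
h = -59 (h = -71 + 12 = -59)
-156*h + S(b(1)) = -156*(-59) + 0*(1 + 2*0) = 9204 + 0*(1 + 0) = 9204 + 0*1 = 9204 + 0 = 9204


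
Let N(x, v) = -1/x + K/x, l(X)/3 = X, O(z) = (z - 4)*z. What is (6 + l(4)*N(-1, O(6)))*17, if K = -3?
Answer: 918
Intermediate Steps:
O(z) = z*(-4 + z) (O(z) = (-4 + z)*z = z*(-4 + z))
l(X) = 3*X
N(x, v) = -4/x (N(x, v) = -1/x - 3/x = -4/x)
(6 + l(4)*N(-1, O(6)))*17 = (6 + (3*4)*(-4/(-1)))*17 = (6 + 12*(-4*(-1)))*17 = (6 + 12*4)*17 = (6 + 48)*17 = 54*17 = 918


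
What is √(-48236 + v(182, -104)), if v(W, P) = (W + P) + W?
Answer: 2*I*√11994 ≈ 219.03*I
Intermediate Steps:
v(W, P) = P + 2*W (v(W, P) = (P + W) + W = P + 2*W)
√(-48236 + v(182, -104)) = √(-48236 + (-104 + 2*182)) = √(-48236 + (-104 + 364)) = √(-48236 + 260) = √(-47976) = 2*I*√11994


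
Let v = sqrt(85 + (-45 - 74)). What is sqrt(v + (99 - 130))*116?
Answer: 116*sqrt(-31 + I*sqrt(34)) ≈ 60.477 + 648.69*I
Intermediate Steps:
v = I*sqrt(34) (v = sqrt(85 - 119) = sqrt(-34) = I*sqrt(34) ≈ 5.8309*I)
sqrt(v + (99 - 130))*116 = sqrt(I*sqrt(34) + (99 - 130))*116 = sqrt(I*sqrt(34) - 31)*116 = sqrt(-31 + I*sqrt(34))*116 = 116*sqrt(-31 + I*sqrt(34))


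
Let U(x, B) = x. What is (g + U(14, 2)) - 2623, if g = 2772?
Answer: 163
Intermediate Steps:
(g + U(14, 2)) - 2623 = (2772 + 14) - 2623 = 2786 - 2623 = 163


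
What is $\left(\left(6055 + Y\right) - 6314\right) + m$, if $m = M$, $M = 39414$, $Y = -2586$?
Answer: $36569$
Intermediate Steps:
$m = 39414$
$\left(\left(6055 + Y\right) - 6314\right) + m = \left(\left(6055 - 2586\right) - 6314\right) + 39414 = \left(3469 - 6314\right) + 39414 = -2845 + 39414 = 36569$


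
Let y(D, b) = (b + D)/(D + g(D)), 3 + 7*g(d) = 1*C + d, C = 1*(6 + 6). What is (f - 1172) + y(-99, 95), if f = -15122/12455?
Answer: -11441146366/9752265 ≈ -1173.2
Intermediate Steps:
C = 12 (C = 1*12 = 12)
f = -15122/12455 (f = -15122*1/12455 = -15122/12455 ≈ -1.2141)
g(d) = 9/7 + d/7 (g(d) = -3/7 + (1*12 + d)/7 = -3/7 + (12 + d)/7 = -3/7 + (12/7 + d/7) = 9/7 + d/7)
y(D, b) = (D + b)/(9/7 + 8*D/7) (y(D, b) = (b + D)/(D + (9/7 + D/7)) = (D + b)/(9/7 + 8*D/7))
(f - 1172) + y(-99, 95) = (-15122/12455 - 1172) + 7*(-99 + 95)/(9 + 8*(-99)) = -14612382/12455 + 7*(-4)/(9 - 792) = -14612382/12455 + 7*(-4)/(-783) = -14612382/12455 + 7*(-1/783)*(-4) = -14612382/12455 + 28/783 = -11441146366/9752265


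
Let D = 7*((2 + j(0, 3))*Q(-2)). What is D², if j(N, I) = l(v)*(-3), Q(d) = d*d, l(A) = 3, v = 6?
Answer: 38416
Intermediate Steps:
Q(d) = d²
j(N, I) = -9 (j(N, I) = 3*(-3) = -9)
D = -196 (D = 7*((2 - 9)*(-2)²) = 7*(-7*4) = 7*(-28) = -196)
D² = (-196)² = 38416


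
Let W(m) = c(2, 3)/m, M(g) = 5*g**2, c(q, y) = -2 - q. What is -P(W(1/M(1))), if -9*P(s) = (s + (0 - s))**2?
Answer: 0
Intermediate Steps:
W(m) = -4/m (W(m) = (-2 - 1*2)/m = (-2 - 2)/m = -4/m)
P(s) = 0 (P(s) = -(s + (0 - s))**2/9 = -(s - s)**2/9 = -1/9*0**2 = -1/9*0 = 0)
-P(W(1/M(1))) = -1*0 = 0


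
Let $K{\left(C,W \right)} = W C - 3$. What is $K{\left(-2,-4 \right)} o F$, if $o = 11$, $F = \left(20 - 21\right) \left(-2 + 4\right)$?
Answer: $-110$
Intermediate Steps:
$K{\left(C,W \right)} = -3 + C W$ ($K{\left(C,W \right)} = C W - 3 = -3 + C W$)
$F = -2$ ($F = \left(-1\right) 2 = -2$)
$K{\left(-2,-4 \right)} o F = \left(-3 - -8\right) 11 \left(-2\right) = \left(-3 + 8\right) 11 \left(-2\right) = 5 \cdot 11 \left(-2\right) = 55 \left(-2\right) = -110$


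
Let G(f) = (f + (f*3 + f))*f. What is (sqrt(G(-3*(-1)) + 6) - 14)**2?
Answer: (14 - sqrt(51))**2 ≈ 47.040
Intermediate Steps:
G(f) = 5*f**2 (G(f) = (f + (3*f + f))*f = (f + 4*f)*f = (5*f)*f = 5*f**2)
(sqrt(G(-3*(-1)) + 6) - 14)**2 = (sqrt(5*(-3*(-1))**2 + 6) - 14)**2 = (sqrt(5*3**2 + 6) - 14)**2 = (sqrt(5*9 + 6) - 14)**2 = (sqrt(45 + 6) - 14)**2 = (sqrt(51) - 14)**2 = (-14 + sqrt(51))**2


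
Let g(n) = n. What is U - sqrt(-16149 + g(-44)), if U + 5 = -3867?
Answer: -3872 - I*sqrt(16193) ≈ -3872.0 - 127.25*I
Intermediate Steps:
U = -3872 (U = -5 - 3867 = -3872)
U - sqrt(-16149 + g(-44)) = -3872 - sqrt(-16149 - 44) = -3872 - sqrt(-16193) = -3872 - I*sqrt(16193)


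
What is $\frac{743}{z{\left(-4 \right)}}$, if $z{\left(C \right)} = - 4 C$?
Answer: $\frac{743}{16} \approx 46.438$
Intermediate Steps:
$\frac{743}{z{\left(-4 \right)}} = \frac{743}{\left(-4\right) \left(-4\right)} = \frac{743}{16}$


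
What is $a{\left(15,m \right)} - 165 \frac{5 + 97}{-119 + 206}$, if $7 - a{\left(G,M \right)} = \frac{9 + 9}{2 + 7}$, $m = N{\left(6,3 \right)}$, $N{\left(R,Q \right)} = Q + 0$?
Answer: $- \frac{5465}{29} \approx -188.45$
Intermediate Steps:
$N{\left(R,Q \right)} = Q$
$m = 3$
$a{\left(G,M \right)} = 5$ ($a{\left(G,M \right)} = 7 - \frac{9 + 9}{2 + 7} = 7 - \frac{18}{9} = 7 - 18 \cdot \frac{1}{9} = 7 - 2 = 5$)
$a{\left(15,m \right)} - 165 \frac{5 + 97}{-119 + 206} = 5 - 165 \frac{5 + 97}{-119 + 206} = 5 - 165 \cdot \frac{102}{87} = 5 - 165 \cdot 102 \cdot \frac{1}{87} = 5 - \frac{5610}{29} = - \frac{5465}{29}$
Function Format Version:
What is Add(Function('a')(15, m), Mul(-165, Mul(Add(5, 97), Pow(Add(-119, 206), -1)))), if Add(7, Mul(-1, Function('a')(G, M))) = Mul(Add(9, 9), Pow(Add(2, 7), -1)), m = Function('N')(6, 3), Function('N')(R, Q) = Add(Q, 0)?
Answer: Rational(-5465, 29) ≈ -188.45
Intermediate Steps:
Function('N')(R, Q) = Q
m = 3
Function('a')(G, M) = 5 (Function('a')(G, M) = Add(7, Mul(-1, Mul(Add(9, 9), Pow(Add(2, 7), -1)))) = Add(7, Mul(-1, Mul(18, Pow(9, -1)))) = Add(7, Mul(-1, Mul(18, Rational(1, 9)))) = Add(7, Mul(-1, 2)) = Add(7, -2) = 5)
Add(Function('a')(15, m), Mul(-165, Mul(Add(5, 97), Pow(Add(-119, 206), -1)))) = Add(5, Mul(-165, Mul(Add(5, 97), Pow(Add(-119, 206), -1)))) = Add(5, Mul(-165, Mul(102, Pow(87, -1)))) = Add(5, Mul(-165, Mul(102, Rational(1, 87)))) = Add(5, Mul(-165, Rational(34, 29))) = Add(5, Rational(-5610, 29)) = Rational(-5465, 29)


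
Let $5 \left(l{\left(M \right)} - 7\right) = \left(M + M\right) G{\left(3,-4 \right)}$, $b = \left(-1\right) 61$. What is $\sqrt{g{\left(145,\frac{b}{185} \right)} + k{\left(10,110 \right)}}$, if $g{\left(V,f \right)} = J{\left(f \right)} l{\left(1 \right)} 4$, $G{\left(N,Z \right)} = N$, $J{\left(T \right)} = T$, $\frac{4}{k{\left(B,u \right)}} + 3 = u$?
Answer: $\frac{26 i \sqrt{6247302}}{19795} \approx 3.2829 i$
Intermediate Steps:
$k{\left(B,u \right)} = \frac{4}{-3 + u}$
$b = -61$
$l{\left(M \right)} = 7 + \frac{6 M}{5}$ ($l{\left(M \right)} = 7 + \frac{\left(M + M\right) 3}{5} = 7 + \frac{2 M 3}{5} = 7 + \frac{6 M}{5}$)
$g{\left(V,f \right)} = \frac{164 f}{5}$ ($g{\left(V,f \right)} = f \left(7 + \frac{6}{5} \cdot 1\right) 4 = f \left(7 + \frac{6}{5}\right) 4 = f \frac{41}{5} \cdot 4 = \frac{41 f}{5} \cdot 4 = \frac{164 f}{5}$)
$\sqrt{g{\left(145,\frac{b}{185} \right)} + k{\left(10,110 \right)}} = \sqrt{\frac{164 \left(- \frac{61}{185}\right)}{5} + \frac{4}{-3 + 110}} = \sqrt{\frac{164 \left(\left(-61\right) \frac{1}{185}\right)}{5} + \frac{4}{107}} = \sqrt{\frac{164}{5} \left(- \frac{61}{185}\right) + 4 \cdot \frac{1}{107}} = \sqrt{- \frac{10004}{925} + \frac{4}{107}} = \sqrt{- \frac{1066728}{98975}} = \frac{26 i \sqrt{6247302}}{19795}$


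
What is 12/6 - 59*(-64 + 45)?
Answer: 1123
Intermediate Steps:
12/6 - 59*(-64 + 45) = 12*(1/6) - 59*(-19) = 2 + 1121 = 1123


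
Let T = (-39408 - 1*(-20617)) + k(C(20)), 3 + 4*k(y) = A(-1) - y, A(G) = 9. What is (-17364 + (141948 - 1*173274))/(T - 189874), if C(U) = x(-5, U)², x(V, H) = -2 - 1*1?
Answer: 64920/278221 ≈ 0.23334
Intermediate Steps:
x(V, H) = -3 (x(V, H) = -2 - 1 = -3)
C(U) = 9 (C(U) = (-3)² = 9)
k(y) = 3/2 - y/4 (k(y) = -¾ + (9 - y)/4 = -¾ + (9/4 - y/4) = 3/2 - y/4)
T = -75167/4 (T = (-39408 - 1*(-20617)) + (3/2 - ¼*9) = (-39408 + 20617) + (3/2 - 9/4) = -18791 - ¾ = -75167/4 ≈ -18792.)
(-17364 + (141948 - 1*173274))/(T - 189874) = (-17364 + (141948 - 1*173274))/(-75167/4 - 189874) = (-17364 + (141948 - 173274))/(-834663/4) = (-17364 - 31326)*(-4/834663) = -48690*(-4/834663) = 64920/278221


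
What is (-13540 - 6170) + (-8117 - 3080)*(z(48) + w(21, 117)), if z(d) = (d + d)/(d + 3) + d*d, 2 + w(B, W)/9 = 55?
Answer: -530053943/17 ≈ -3.1180e+7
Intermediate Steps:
w(B, W) = 477 (w(B, W) = -18 + 9*55 = -18 + 495 = 477)
z(d) = d**2 + 2*d/(3 + d) (z(d) = (2*d)/(3 + d) + d**2 = 2*d/(3 + d) + d**2 = d**2 + 2*d/(3 + d))
(-13540 - 6170) + (-8117 - 3080)*(z(48) + w(21, 117)) = (-13540 - 6170) + (-8117 - 3080)*(48*(2 + 48**2 + 3*48)/(3 + 48) + 477) = -19710 - 11197*(48*(2 + 2304 + 144)/51 + 477) = -19710 - 11197*(48*(1/51)*2450 + 477) = -19710 - 11197*(39200/17 + 477) = -19710 - 11197*47309/17 = -19710 - 529718873/17 = -530053943/17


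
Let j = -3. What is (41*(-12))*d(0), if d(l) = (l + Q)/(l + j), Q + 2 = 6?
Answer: 656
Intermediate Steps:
Q = 4 (Q = -2 + 6 = 4)
d(l) = (4 + l)/(-3 + l) (d(l) = (l + 4)/(l - 3) = (4 + l)/(-3 + l))
(41*(-12))*d(0) = (41*(-12))*((4 + 0)/(-3 + 0)) = -492*4/(-3) = -(-164)*4 = -492*(-4/3) = 656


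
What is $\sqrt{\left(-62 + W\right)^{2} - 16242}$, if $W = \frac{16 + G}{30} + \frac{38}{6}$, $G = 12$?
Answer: $\frac{i \sqrt{2980409}}{15} \approx 115.09 i$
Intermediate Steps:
$W = \frac{109}{15}$ ($W = \frac{16 + 12}{30} + \frac{38}{6} = 28 \cdot \frac{1}{30} + 38 \cdot \frac{1}{6} = \frac{14}{15} + \frac{19}{3} = \frac{109}{15} \approx 7.2667$)
$\sqrt{\left(-62 + W\right)^{2} - 16242} = \sqrt{\left(-62 + \frac{109}{15}\right)^{2} - 16242} = \sqrt{\left(- \frac{821}{15}\right)^{2} - 16242} = \sqrt{\frac{674041}{225} - 16242} = \sqrt{- \frac{2980409}{225}} = \frac{i \sqrt{2980409}}{15}$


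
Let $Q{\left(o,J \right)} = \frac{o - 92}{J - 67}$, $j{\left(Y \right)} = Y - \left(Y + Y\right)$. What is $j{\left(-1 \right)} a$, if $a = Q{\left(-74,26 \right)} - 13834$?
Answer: $- \frac{567028}{41} \approx -13830.0$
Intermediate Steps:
$j{\left(Y \right)} = - Y$ ($j{\left(Y \right)} = Y - 2 Y = - Y$)
$Q{\left(o,J \right)} = \frac{-92 + o}{-67 + J}$
$a = - \frac{567028}{41}$ ($a = \frac{-92 - 74}{-67 + 26} - 13834 = \frac{1}{-41} \left(-166\right) - 13834 = \left(- \frac{1}{41}\right) \left(-166\right) - 13834 = \frac{166}{41} - 13834 = - \frac{567028}{41} \approx -13830.0$)
$j{\left(-1 \right)} a = \left(-1\right) \left(-1\right) \left(- \frac{567028}{41}\right) = 1 \left(- \frac{567028}{41}\right) = - \frac{567028}{41}$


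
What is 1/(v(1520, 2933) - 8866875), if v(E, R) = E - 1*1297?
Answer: -1/8866652 ≈ -1.1278e-7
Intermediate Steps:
v(E, R) = -1297 + E (v(E, R) = E - 1297 = -1297 + E)
1/(v(1520, 2933) - 8866875) = 1/((-1297 + 1520) - 8866875) = 1/(223 - 8866875) = 1/(-8866652) = -1/8866652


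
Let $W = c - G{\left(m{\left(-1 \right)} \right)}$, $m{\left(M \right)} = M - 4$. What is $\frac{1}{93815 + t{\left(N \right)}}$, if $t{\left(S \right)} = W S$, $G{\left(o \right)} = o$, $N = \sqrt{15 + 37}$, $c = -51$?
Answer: $\frac{93815}{8801144193} + \frac{92 \sqrt{13}}{8801144193} \approx 1.0697 \cdot 10^{-5}$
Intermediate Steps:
$m{\left(M \right)} = -4 + M$ ($m{\left(M \right)} = M - 4 = -4 + M$)
$N = 2 \sqrt{13}$ ($N = \sqrt{52} = 2 \sqrt{13} \approx 7.2111$)
$W = -46$ ($W = -51 - \left(-4 - 1\right) = -51 - -5 = -51 + 5 = -46$)
$t{\left(S \right)} = - 46 S$
$\frac{1}{93815 + t{\left(N \right)}} = \frac{1}{93815 - 46 \cdot 2 \sqrt{13}} = \frac{1}{93815 - 92 \sqrt{13}}$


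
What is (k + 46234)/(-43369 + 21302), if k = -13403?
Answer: -32831/22067 ≈ -1.4878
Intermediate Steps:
(k + 46234)/(-43369 + 21302) = (-13403 + 46234)/(-43369 + 21302) = 32831/(-22067) = 32831*(-1/22067) = -32831/22067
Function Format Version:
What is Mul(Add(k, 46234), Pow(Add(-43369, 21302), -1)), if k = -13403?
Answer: Rational(-32831, 22067) ≈ -1.4878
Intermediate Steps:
Mul(Add(k, 46234), Pow(Add(-43369, 21302), -1)) = Mul(Add(-13403, 46234), Pow(Add(-43369, 21302), -1)) = Mul(32831, Pow(-22067, -1)) = Mul(32831, Rational(-1, 22067)) = Rational(-32831, 22067)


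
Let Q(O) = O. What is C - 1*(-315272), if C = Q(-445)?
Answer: 314827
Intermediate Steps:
C = -445
C - 1*(-315272) = -445 - 1*(-315272) = -445 + 315272 = 314827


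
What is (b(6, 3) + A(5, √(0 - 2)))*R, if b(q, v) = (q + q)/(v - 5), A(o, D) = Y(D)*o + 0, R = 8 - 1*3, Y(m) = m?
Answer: -30 + 25*I*√2 ≈ -30.0 + 35.355*I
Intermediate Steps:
R = 5 (R = 8 - 3 = 5)
A(o, D) = D*o (A(o, D) = D*o + 0 = D*o)
b(q, v) = 2*q/(-5 + v) (b(q, v) = (2*q)/(-5 + v) = 2*q/(-5 + v))
(b(6, 3) + A(5, √(0 - 2)))*R = (2*6/(-5 + 3) + √(0 - 2)*5)*5 = (2*6/(-2) + √(-2)*5)*5 = (2*6*(-½) + (I*√2)*5)*5 = (-6 + 5*I*√2)*5 = -30 + 25*I*√2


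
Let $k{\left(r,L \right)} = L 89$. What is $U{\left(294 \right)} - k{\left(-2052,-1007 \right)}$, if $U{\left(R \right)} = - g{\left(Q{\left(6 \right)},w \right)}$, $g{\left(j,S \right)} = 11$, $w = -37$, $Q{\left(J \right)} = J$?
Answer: $89612$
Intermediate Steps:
$k{\left(r,L \right)} = 89 L$
$U{\left(R \right)} = -11$ ($U{\left(R \right)} = \left(-1\right) 11 = -11$)
$U{\left(294 \right)} - k{\left(-2052,-1007 \right)} = -11 - 89 \left(-1007\right) = -11 - -89623 = -11 + 89623 = 89612$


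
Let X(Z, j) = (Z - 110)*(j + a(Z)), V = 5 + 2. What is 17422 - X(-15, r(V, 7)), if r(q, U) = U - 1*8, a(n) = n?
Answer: 15422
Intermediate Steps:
V = 7
r(q, U) = -8 + U (r(q, U) = U - 8 = -8 + U)
X(Z, j) = (-110 + Z)*(Z + j) (X(Z, j) = (Z - 110)*(j + Z) = (-110 + Z)*(Z + j))
17422 - X(-15, r(V, 7)) = 17422 - ((-15)**2 - 110*(-15) - 110*(-8 + 7) - 15*(-8 + 7)) = 17422 - (225 + 1650 - 110*(-1) - 15*(-1)) = 17422 - (225 + 1650 + 110 + 15) = 17422 - 1*2000 = 17422 - 2000 = 15422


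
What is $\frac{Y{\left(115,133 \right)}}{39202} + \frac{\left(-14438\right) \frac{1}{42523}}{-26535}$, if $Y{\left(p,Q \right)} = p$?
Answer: $\frac{130325996051}{44233490651610} \approx 0.0029463$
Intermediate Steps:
$\frac{Y{\left(115,133 \right)}}{39202} + \frac{\left(-14438\right) \frac{1}{42523}}{-26535} = \frac{115}{39202} + \frac{\left(-14438\right) \frac{1}{42523}}{-26535} = 115 \cdot \frac{1}{39202} + \left(-14438\right) \frac{1}{42523} \left(- \frac{1}{26535}\right) = \frac{115}{39202} - - \frac{14438}{1128347805} = \frac{115}{39202} + \frac{14438}{1128347805} = \frac{130325996051}{44233490651610}$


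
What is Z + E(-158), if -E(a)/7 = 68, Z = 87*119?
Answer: 9877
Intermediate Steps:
Z = 10353
E(a) = -476 (E(a) = -7*68 = -476)
Z + E(-158) = 10353 - 476 = 9877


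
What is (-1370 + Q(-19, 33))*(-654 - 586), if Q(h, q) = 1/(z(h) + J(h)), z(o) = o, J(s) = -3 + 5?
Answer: 28880840/17 ≈ 1.6989e+6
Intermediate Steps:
J(s) = 2
Q(h, q) = 1/(2 + h) (Q(h, q) = 1/(h + 2) = 1/(2 + h))
(-1370 + Q(-19, 33))*(-654 - 586) = (-1370 + 1/(2 - 19))*(-654 - 586) = (-1370 + 1/(-17))*(-1240) = (-1370 - 1/17)*(-1240) = -23291/17*(-1240) = 28880840/17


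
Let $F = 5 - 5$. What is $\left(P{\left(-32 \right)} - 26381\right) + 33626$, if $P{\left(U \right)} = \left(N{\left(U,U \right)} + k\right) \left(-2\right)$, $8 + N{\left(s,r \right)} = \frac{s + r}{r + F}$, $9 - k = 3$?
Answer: $7245$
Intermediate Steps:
$k = 6$ ($k = 9 - 3 = 6$)
$F = 0$ ($F = 5 - 5 = 0$)
$N{\left(s,r \right)} = -8 + \frac{r + s}{r}$ ($N{\left(s,r \right)} = -8 + \frac{s + r}{r + 0} = -8 + \frac{r + s}{r}$)
$P{\left(U \right)} = 0$ ($P{\left(U \right)} = \left(\left(-7 + \frac{U}{U}\right) + 6\right) \left(-2\right) = \left(\left(-7 + 1\right) + 6\right) \left(-2\right) = \left(-6 + 6\right) \left(-2\right) = 0 \left(-2\right) = 0$)
$\left(P{\left(-32 \right)} - 26381\right) + 33626 = \left(0 - 26381\right) + 33626 = -26381 + 33626 = 7245$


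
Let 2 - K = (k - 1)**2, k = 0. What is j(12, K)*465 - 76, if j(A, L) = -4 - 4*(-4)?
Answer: 5504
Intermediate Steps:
K = 1 (K = 2 - (0 - 1)**2 = 2 - 1*(-1)**2 = 2 - 1*1 = 2 - 1 = 1)
j(A, L) = 12 (j(A, L) = -4 + 16 = 12)
j(12, K)*465 - 76 = 12*465 - 76 = 5580 - 76 = 5504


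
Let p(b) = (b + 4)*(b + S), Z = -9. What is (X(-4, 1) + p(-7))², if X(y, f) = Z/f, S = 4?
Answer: 0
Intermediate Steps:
X(y, f) = -9/f
p(b) = (4 + b)² (p(b) = (b + 4)*(b + 4) = (4 + b)*(4 + b) = (4 + b)²)
(X(-4, 1) + p(-7))² = (-9/1 + (16 + (-7)² + 8*(-7)))² = (-9*1 + (16 + 49 - 56))² = (-9 + 9)² = 0² = 0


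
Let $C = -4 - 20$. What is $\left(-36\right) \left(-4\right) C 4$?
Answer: $-13824$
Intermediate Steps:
$C = -24$ ($C = -4 - 20 = -24$)
$\left(-36\right) \left(-4\right) C 4 = \left(-36\right) \left(-4\right) \left(\left(-24\right) 4\right) = 144 \left(-96\right) = -13824$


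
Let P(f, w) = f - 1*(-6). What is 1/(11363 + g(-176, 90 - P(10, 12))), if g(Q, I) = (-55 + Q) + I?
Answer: 1/11206 ≈ 8.9238e-5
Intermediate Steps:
P(f, w) = 6 + f (P(f, w) = f + 6 = 6 + f)
g(Q, I) = -55 + I + Q
1/(11363 + g(-176, 90 - P(10, 12))) = 1/(11363 + (-55 + (90 - (6 + 10)) - 176)) = 1/(11363 + (-55 + (90 - 1*16) - 176)) = 1/(11363 + (-55 + (90 - 16) - 176)) = 1/(11363 + (-55 + 74 - 176)) = 1/(11363 - 157) = 1/11206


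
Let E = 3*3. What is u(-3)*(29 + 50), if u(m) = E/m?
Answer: -237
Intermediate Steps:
E = 9
u(m) = 9/m
u(-3)*(29 + 50) = (9/(-3))*(29 + 50) = (9*(-⅓))*79 = -3*79 = -237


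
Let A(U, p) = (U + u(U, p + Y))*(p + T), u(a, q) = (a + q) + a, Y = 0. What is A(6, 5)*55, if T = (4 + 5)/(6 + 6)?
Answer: 29095/4 ≈ 7273.8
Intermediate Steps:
u(a, q) = q + 2*a
T = ¾ (T = 9/12 = 9*(1/12) = ¾ ≈ 0.75000)
A(U, p) = (¾ + p)*(p + 3*U) (A(U, p) = (U + ((p + 0) + 2*U))*(p + ¾) = (U + (p + 2*U))*(¾ + p) = (p + 3*U)*(¾ + p) = (¾ + p)*(p + 3*U))
A(6, 5)*55 = (5² + (¾)*5 + (9/4)*6 + 3*6*5)*55 = (25 + 15/4 + 27/2 + 90)*55 = (529/4)*55 = 29095/4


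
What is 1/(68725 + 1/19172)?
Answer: 19172/1317595701 ≈ 1.4551e-5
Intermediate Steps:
1/(68725 + 1/19172) = 1/(1317595701/19172) = 19172/1317595701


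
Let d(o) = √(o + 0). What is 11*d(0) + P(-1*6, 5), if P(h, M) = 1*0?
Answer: 0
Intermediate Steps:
P(h, M) = 0
d(o) = √o
11*d(0) + P(-1*6, 5) = 11*√0 + 0 = 11*0 + 0 = 0 + 0 = 0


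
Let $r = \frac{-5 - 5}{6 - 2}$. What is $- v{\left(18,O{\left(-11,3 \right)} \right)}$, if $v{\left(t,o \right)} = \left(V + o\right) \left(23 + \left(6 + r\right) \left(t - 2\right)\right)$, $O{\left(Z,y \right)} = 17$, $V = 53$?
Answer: $-5530$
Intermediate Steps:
$r = - \frac{5}{2}$ ($r = - \frac{10}{4} = \left(-10\right) \frac{1}{4} = - \frac{5}{2} \approx -2.5$)
$v{\left(t,o \right)} = \left(16 + \frac{7 t}{2}\right) \left(53 + o\right)$ ($v{\left(t,o \right)} = \left(53 + o\right) \left(23 + \left(6 - \frac{5}{2}\right) \left(t - 2\right)\right) = \left(53 + o\right) \left(23 + \frac{7 \left(-2 + t\right)}{2}\right) = \left(53 + o\right) \left(23 + \left(-7 + \frac{7 t}{2}\right)\right) = \left(53 + o\right) \left(16 + \frac{7 t}{2}\right) = \left(16 + \frac{7 t}{2}\right) \left(53 + o\right)$)
$- v{\left(18,O{\left(-11,3 \right)} \right)} = - (848 + 16 \cdot 17 + \frac{371}{2} \cdot 18 + \frac{7}{2} \cdot 17 \cdot 18) = - (848 + 272 + 3339 + 1071) = \left(-1\right) 5530 = -5530$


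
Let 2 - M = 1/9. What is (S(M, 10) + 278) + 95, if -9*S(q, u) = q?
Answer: 30196/81 ≈ 372.79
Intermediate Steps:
M = 17/9 (M = 2 - 1/9 = 2 - 1*⅑ = 2 - ⅑ = 17/9 ≈ 1.8889)
S(q, u) = -q/9
(S(M, 10) + 278) + 95 = (-⅑*17/9 + 278) + 95 = (-17/81 + 278) + 95 = 22501/81 + 95 = 30196/81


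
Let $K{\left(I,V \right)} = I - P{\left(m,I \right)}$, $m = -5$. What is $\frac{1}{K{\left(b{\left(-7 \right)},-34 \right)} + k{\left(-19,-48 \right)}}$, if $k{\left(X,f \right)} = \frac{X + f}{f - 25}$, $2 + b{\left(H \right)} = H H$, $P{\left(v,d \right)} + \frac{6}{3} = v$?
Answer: $\frac{73}{4009} \approx 0.018209$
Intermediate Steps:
$P{\left(v,d \right)} = -2 + v$
$b{\left(H \right)} = -2 + H^{2}$ ($b{\left(H \right)} = -2 + H H = -2 + H^{2}$)
$K{\left(I,V \right)} = 7 + I$ ($K{\left(I,V \right)} = I - \left(-2 - 5\right) = I - -7 = I + 7 = 7 + I$)
$k{\left(X,f \right)} = \frac{X + f}{-25 + f}$
$\frac{1}{K{\left(b{\left(-7 \right)},-34 \right)} + k{\left(-19,-48 \right)}} = \frac{1}{\left(7 - \left(2 - \left(-7\right)^{2}\right)\right) + \frac{-19 - 48}{-25 - 48}} = \frac{1}{\left(7 + \left(-2 + 49\right)\right) + \frac{1}{-73} \left(-67\right)} = \frac{1}{\left(7 + 47\right) - - \frac{67}{73}} = \frac{1}{54 + \frac{67}{73}} = \frac{1}{\frac{4009}{73}} = \frac{73}{4009}$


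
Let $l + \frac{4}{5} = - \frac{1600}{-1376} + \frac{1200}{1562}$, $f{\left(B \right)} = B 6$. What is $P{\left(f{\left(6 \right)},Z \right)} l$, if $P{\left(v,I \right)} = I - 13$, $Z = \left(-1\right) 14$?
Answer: $- \frac{5127786}{167915} \approx -30.538$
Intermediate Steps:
$f{\left(B \right)} = 6 B$
$Z = -14$
$P{\left(v,I \right)} = -13 + I$
$l = \frac{189918}{167915}$ ($l = - \frac{4}{5} + \left(- \frac{1600}{-1376} + \frac{1200}{1562}\right) = - \frac{4}{5} + \left(\left(-1600\right) \left(- \frac{1}{1376}\right) + 1200 \cdot \frac{1}{1562}\right) = - \frac{4}{5} + \left(\frac{50}{43} + \frac{600}{781}\right) = - \frac{4}{5} + \frac{64850}{33583} = \frac{189918}{167915} \approx 1.131$)
$P{\left(f{\left(6 \right)},Z \right)} l = \left(-13 - 14\right) \frac{189918}{167915} = \left(-27\right) \frac{189918}{167915} = - \frac{5127786}{167915}$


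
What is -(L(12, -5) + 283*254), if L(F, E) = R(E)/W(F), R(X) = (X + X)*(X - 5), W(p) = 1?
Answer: -71982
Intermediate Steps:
R(X) = 2*X*(-5 + X) (R(X) = (2*X)*(-5 + X) = 2*X*(-5 + X))
L(F, E) = 2*E*(-5 + E) (L(F, E) = (2*E*(-5 + E))/1 = (2*E*(-5 + E))*1 = 2*E*(-5 + E))
-(L(12, -5) + 283*254) = -(2*(-5)*(-5 - 5) + 283*254) = -(2*(-5)*(-10) + 71882) = -(100 + 71882) = -1*71982 = -71982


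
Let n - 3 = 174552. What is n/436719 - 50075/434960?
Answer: 3603715925/12663686416 ≈ 0.28457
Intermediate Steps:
n = 174555 (n = 3 + 174552 = 174555)
n/436719 - 50075/434960 = 174555/436719 - 50075/434960 = 174555*(1/436719) - 50075*1/434960 = 58185/145573 - 10015/86992 = 3603715925/12663686416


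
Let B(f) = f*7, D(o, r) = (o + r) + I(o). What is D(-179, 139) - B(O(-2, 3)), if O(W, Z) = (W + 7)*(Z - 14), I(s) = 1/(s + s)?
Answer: 123509/358 ≈ 345.00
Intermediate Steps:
I(s) = 1/(2*s)
D(o, r) = o + r + 1/(2*o) (D(o, r) = (o + r) + 1/(2*o) = o + r + 1/(2*o))
O(W, Z) = (-14 + Z)*(7 + W) (O(W, Z) = (7 + W)*(-14 + Z) = (-14 + Z)*(7 + W))
B(f) = 7*f
D(-179, 139) - B(O(-2, 3)) = (-179 + 139 + (1/2)/(-179)) - 7*(-98 - 14*(-2) + 7*3 - 2*3) = (-179 + 139 + (1/2)*(-1/179)) - 7*(-98 + 28 + 21 - 6) = (-179 + 139 - 1/358) - 7*(-55) = -14321/358 - 1*(-385) = -14321/358 + 385 = 123509/358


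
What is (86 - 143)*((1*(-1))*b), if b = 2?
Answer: 114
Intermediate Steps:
(86 - 143)*((1*(-1))*b) = (86 - 143)*((1*(-1))*2) = -(-57)*2 = -57*(-2) = 114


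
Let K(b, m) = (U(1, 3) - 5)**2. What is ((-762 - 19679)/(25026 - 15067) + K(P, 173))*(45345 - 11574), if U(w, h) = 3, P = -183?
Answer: 654988545/9959 ≈ 65769.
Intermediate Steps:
K(b, m) = 4 (K(b, m) = (3 - 5)**2 = (-2)**2 = 4)
((-762 - 19679)/(25026 - 15067) + K(P, 173))*(45345 - 11574) = ((-762 - 19679)/(25026 - 15067) + 4)*(45345 - 11574) = (-20441/9959 + 4)*33771 = (19395/9959)*33771 = 654988545/9959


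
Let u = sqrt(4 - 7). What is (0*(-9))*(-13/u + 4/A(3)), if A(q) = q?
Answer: 0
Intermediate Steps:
u = I*sqrt(3) (u = sqrt(-3) = I*sqrt(3) ≈ 1.732*I)
(0*(-9))*(-13/u + 4/A(3)) = (0*(-9))*(-13*(-I*sqrt(3)/3) + 4/3) = 0*(-(-13)*I*sqrt(3)/3 + 4*(1/3)) = 0*(13*I*sqrt(3)/3 + 4/3) = 0*(4/3 + 13*I*sqrt(3)/3) = 0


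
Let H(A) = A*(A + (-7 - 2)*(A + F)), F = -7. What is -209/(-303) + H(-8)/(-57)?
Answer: 35529/1919 ≈ 18.514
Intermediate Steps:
H(A) = A*(63 - 8*A) (H(A) = A*(A + (-7 - 2)*(A - 7)) = A*(A - 9*(-7 + A)) = A*(A + (63 - 9*A)) = A*(63 - 8*A))
-209/(-303) + H(-8)/(-57) = -209/(-303) - 8*(63 - 8*(-8))/(-57) = -209*(-1/303) - 8*(63 + 64)*(-1/57) = 209/303 - 8*127*(-1/57) = 209/303 - 1016*(-1/57) = 209/303 + 1016/57 = 35529/1919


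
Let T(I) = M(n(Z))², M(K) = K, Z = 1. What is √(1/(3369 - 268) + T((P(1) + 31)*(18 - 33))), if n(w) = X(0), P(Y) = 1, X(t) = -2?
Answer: √38467905/3101 ≈ 2.0001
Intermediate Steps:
n(w) = -2
T(I) = 4 (T(I) = (-2)² = 4)
√(1/(3369 - 268) + T((P(1) + 31)*(18 - 33))) = √(1/(3369 - 268) + 4) = √(1/3101 + 4) = √(12405/3101) = √38467905/3101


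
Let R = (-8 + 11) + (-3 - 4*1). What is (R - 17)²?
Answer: 441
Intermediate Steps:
R = -4 (R = 3 + (-3 - 4) = 3 - 7 = -4)
(R - 17)² = (-4 - 17)² = (-21)² = 441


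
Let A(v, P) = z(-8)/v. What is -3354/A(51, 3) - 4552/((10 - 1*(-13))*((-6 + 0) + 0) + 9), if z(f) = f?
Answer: 11051191/516 ≈ 21417.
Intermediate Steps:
A(v, P) = -8/v
-3354/A(51, 3) - 4552/((10 - 1*(-13))*((-6 + 0) + 0) + 9) = -3354/((-8/51)) - 4552/((10 - 1*(-13))*((-6 + 0) + 0) + 9) = -3354/((-8*1/51)) - 4552/((10 + 13)*(-6 + 0) + 9) = -3354/(-8/51) - 4552/(23*(-6) + 9) = -3354*(-51/8) - 4552/(-138 + 9) = 85527/4 - 4552/(-129) = 85527/4 - 4552*(-1/129) = 85527/4 + 4552/129 = 11051191/516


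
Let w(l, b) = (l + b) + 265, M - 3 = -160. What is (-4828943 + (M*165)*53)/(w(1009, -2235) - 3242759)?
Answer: 1550477/810930 ≈ 1.9120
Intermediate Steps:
M = -157 (M = 3 - 160 = -157)
w(l, b) = 265 + b + l (w(l, b) = (b + l) + 265 = 265 + b + l)
(-4828943 + (M*165)*53)/(w(1009, -2235) - 3242759) = (-4828943 - 157*165*53)/((265 - 2235 + 1009) - 3242759) = (-4828943 - 25905*53)/(-961 - 3242759) = (-4828943 - 1372965)/(-3243720) = -6201908*(-1/3243720) = 1550477/810930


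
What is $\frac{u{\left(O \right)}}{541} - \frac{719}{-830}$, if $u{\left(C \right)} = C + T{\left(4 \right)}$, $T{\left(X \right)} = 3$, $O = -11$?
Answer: $\frac{382339}{449030} \approx 0.85148$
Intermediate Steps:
$u{\left(C \right)} = 3 + C$ ($u{\left(C \right)} = C + 3 = 3 + C$)
$\frac{u{\left(O \right)}}{541} - \frac{719}{-830} = \frac{3 - 11}{541} - \frac{719}{-830} = \left(-8\right) \frac{1}{541} - - \frac{719}{830} = - \frac{8}{541} + \frac{719}{830} = \frac{382339}{449030}$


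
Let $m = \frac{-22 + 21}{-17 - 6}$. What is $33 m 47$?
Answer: $\frac{1551}{23} \approx 67.435$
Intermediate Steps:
$m = \frac{1}{23}$ ($m = - \frac{1}{-23} = \left(-1\right) \left(- \frac{1}{23}\right) = \frac{1}{23} \approx 0.043478$)
$33 m 47 = 33 \cdot \frac{1}{23} \cdot 47 = \frac{33}{23} \cdot 47 = \frac{1551}{23}$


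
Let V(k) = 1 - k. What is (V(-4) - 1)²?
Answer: 16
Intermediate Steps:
(V(-4) - 1)² = ((1 - 1*(-4)) - 1)² = ((1 + 4) - 1)² = (5 - 1)² = 4² = 16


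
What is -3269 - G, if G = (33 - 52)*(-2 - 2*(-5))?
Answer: -3117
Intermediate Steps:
G = -152 (G = -19*(-2 + 10) = -19*8 = -152)
-3269 - G = -3269 - 1*(-152) = -3269 + 152 = -3117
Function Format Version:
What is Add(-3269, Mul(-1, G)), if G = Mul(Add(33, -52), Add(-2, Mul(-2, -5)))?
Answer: -3117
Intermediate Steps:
G = -152 (G = Mul(-19, Add(-2, 10)) = Mul(-19, 8) = -152)
Add(-3269, Mul(-1, G)) = Add(-3269, Mul(-1, -152)) = Add(-3269, 152) = -3117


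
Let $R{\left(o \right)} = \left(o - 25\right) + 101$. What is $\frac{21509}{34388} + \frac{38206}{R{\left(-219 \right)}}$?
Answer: $- \frac{1310752141}{4917484} \approx -266.55$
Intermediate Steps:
$R{\left(o \right)} = 76 + o$ ($R{\left(o \right)} = \left(-25 + o\right) + 101 = 76 + o$)
$\frac{21509}{34388} + \frac{38206}{R{\left(-219 \right)}} = \frac{21509}{34388} + \frac{38206}{76 - 219} = 21509 \cdot \frac{1}{34388} + \frac{38206}{-143} = \frac{21509}{34388} + 38206 \left(- \frac{1}{143}\right) = \frac{21509}{34388} - \frac{38206}{143} = - \frac{1310752141}{4917484}$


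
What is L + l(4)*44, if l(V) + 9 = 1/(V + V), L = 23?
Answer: -735/2 ≈ -367.50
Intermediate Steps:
l(V) = -9 + 1/(2*V) (l(V) = -9 + 1/(V + V) = -9 + 1/(2*V))
L + l(4)*44 = 23 + (-9 + (½)/4)*44 = 23 + (-9 + (½)*(¼))*44 = 23 + (-9 + ⅛)*44 = 23 - 71/8*44 = 23 - 781/2 = -735/2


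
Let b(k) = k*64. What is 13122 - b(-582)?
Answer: 50370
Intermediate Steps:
b(k) = 64*k
13122 - b(-582) = 13122 - 64*(-582) = 13122 - 1*(-37248) = 13122 + 37248 = 50370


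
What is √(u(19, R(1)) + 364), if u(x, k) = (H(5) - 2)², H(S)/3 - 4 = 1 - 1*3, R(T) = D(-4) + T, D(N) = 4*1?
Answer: 2*√95 ≈ 19.494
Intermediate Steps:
D(N) = 4
R(T) = 4 + T
H(S) = 6 (H(S) = 12 + 3*(1 - 1*3) = 12 + 3*(1 - 3) = 12 + 3*(-2) = 12 - 6 = 6)
u(x, k) = 16 (u(x, k) = (6 - 2)² = 4² = 16)
√(u(19, R(1)) + 364) = √(16 + 364) = √380 = 2*√95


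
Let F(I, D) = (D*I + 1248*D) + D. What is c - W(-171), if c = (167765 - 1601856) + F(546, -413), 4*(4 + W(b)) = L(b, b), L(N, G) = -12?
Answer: -2175419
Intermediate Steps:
W(b) = -7 (W(b) = -4 + (¼)*(-12) = -4 - 3 = -7)
F(I, D) = 1249*D + D*I (F(I, D) = (1248*D + D*I) + D = 1249*D + D*I)
c = -2175426 (c = (167765 - 1601856) - 413*(1249 + 546) = -1434091 - 413*1795 = -1434091 - 741335 = -2175426)
c - W(-171) = -2175426 - 1*(-7) = -2175426 + 7 = -2175419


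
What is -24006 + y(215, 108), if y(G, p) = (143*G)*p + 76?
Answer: 3296530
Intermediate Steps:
y(G, p) = 76 + 143*G*p (y(G, p) = 143*G*p + 76 = 76 + 143*G*p)
-24006 + y(215, 108) = -24006 + (76 + 143*215*108) = -24006 + (76 + 3320460) = -24006 + 3320536 = 3296530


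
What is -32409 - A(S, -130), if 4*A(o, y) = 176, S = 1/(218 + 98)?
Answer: -32453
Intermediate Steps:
S = 1/316 ≈ 0.0031646
A(o, y) = 44 (A(o, y) = (¼)*176 = 44)
-32409 - A(S, -130) = -32409 - 1*44 = -32409 - 44 = -32453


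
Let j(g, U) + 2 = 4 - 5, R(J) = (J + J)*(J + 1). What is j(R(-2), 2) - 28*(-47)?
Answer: 1313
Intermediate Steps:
R(J) = 2*J*(1 + J) (R(J) = (2*J)*(1 + J) = 2*J*(1 + J))
j(g, U) = -3 (j(g, U) = -2 + (4 - 5) = -2 - 1 = -3)
j(R(-2), 2) - 28*(-47) = -3 - 28*(-47) = -3 + 1316 = 1313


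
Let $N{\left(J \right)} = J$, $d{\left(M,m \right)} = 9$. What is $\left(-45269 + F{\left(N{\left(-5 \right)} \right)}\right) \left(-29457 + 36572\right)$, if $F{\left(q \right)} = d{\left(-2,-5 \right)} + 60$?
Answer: $-321598000$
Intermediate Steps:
$F{\left(q \right)} = 69$ ($F{\left(q \right)} = 9 + 60 = 69$)
$\left(-45269 + F{\left(N{\left(-5 \right)} \right)}\right) \left(-29457 + 36572\right) = \left(-45269 + 69\right) \left(-29457 + 36572\right) = \left(-45200\right) 7115 = -321598000$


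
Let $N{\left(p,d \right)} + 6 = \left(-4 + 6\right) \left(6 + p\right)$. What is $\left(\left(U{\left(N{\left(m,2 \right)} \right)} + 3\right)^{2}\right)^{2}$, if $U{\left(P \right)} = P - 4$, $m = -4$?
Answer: $81$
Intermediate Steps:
$N{\left(p,d \right)} = 6 + 2 p$ ($N{\left(p,d \right)} = -6 + \left(-4 + 6\right) \left(6 + p\right) = -6 + 2 \left(6 + p\right) = -6 + \left(12 + 2 p\right) = 6 + 2 p$)
$U{\left(P \right)} = -4 + P$
$\left(\left(U{\left(N{\left(m,2 \right)} \right)} + 3\right)^{2}\right)^{2} = \left(\left(\left(-4 + \left(6 + 2 \left(-4\right)\right)\right) + 3\right)^{2}\right)^{2} = \left(\left(\left(-4 + \left(6 - 8\right)\right) + 3\right)^{2}\right)^{2} = \left(\left(\left(-4 - 2\right) + 3\right)^{2}\right)^{2} = \left(\left(-6 + 3\right)^{2}\right)^{2} = \left(\left(-3\right)^{2}\right)^{2} = 9^{2} = 81$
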